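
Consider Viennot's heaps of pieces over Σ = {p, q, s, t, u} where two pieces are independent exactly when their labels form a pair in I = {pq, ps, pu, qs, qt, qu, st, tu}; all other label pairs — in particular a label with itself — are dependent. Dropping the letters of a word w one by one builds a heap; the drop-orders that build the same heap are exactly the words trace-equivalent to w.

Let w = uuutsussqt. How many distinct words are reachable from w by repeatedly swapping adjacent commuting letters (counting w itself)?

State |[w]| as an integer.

360

piece 0:u — minimal
piece 1:u rests on {0:u}
piece 2:u rests on {1:u}
piece 3:t — minimal
piece 4:s rests on {2:u}
piece 5:u rests on {4:s}
piece 6:s rests on {5:u}
piece 7:s rests on {6:s}
piece 8:q — minimal
piece 9:t rests on {3:t}
minimal pieces: {0:u, 3:t, 8:q}
ways to finish when only these pieces remain (= sum over removing one remaining piece with nothing left below it):
  1 left: {7}→1  {8}→1  {9}→1
  2 left: {3,9}→1  {6,7}→1  {7,8}→2  {7,9}→2  {8,9}→2
  3 left: {3,7,9}→3  {3,8,9}→3  {5,6,7}→1  {6,7,8}→3  {6,7,9}→3  {7,8,9}→6
  4 left: {3,6,7,9}→6  {3,7,8,9}→12  {4,5,6,7}→1  {5,6,7,8}→4  {5,6,7,9}→4  {6,7,8,9}→12
  5 left: {2,4,5,6,7}→1  {3,5,6,7,9}→10  {3,6,7,8,9}→30  {4,5,6,7,8}→5  {4,5,6,7,9}→5  {5,6,7,8,9}→20
  6 left: {1,2,4,5,6,7}→1  {2,4,5,6,7,8}→6  {2,4,5,6,7,9}→6  {3,4,5,6,7,9}→15  {3,5,6,7,8,9}→60  {4,5,6,7,8,9}→30
  7 left: {0,1,2,4,5,6,7}→1  {1,2,4,5,6,7,8}→7  {1,2,4,5,6,7,9}→7  {2,3,4,5,6,7,9}→21  {2,4,5,6,7,8,9}→42  {3,4,5,6,7,8,9}→105
  8 left: {0,1,2,4,5,6,7,8}→8  {0,1,2,4,5,6,7,9}→8  {1,2,3,4,5,6,7,9}→28  {1,2,4,5,6,7,8,9}→56  {2,3,4,5,6,7,8,9}→168
  placing 0:u first → 252 extensions
  placing 3:t first → 72 extensions
  placing 8:q first → 36 extensions
total linear extensions = 360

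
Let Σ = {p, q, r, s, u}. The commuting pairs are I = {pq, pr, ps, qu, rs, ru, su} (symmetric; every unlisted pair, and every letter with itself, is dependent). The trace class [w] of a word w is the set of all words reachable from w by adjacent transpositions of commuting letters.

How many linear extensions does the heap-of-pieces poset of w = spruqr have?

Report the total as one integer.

drop 0:s onto floor
drop 1:p onto floor
drop 2:r onto floor
drop 3:u onto {1:p}
drop 4:q onto {0:s, 2:r}
drop 5:r onto {4:q}
ground layer = {0:s, 1:p, 2:r}
drop-orders for the pieces not yet dropped (sum over which currently-grounded one goes next):
  1 to go: {3} 1  {5} 1
  2 to go: {1,3} 1  {3,5} 2  {4,5} 1
  3 to go: {0,4,5} 1  {1,3,5} 3  {2,4,5} 1  {3,4,5} 3
  4 to go: {0,2,4,5} 2  {0,3,4,5} 4  {1,3,4,5} 6  {2,3,4,5} 4
  if 0:s drops first: 10 orders
  if 1:p drops first: 10 orders
  if 2:r drops first: 10 orders
heap linearizations: 30

30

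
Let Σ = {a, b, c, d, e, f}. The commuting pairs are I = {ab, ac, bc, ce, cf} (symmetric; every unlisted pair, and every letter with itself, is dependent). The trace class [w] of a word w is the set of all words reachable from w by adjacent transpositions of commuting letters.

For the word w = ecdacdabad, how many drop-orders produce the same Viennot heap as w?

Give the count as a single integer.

12

#0=e has no predecessor
#1=c has no predecessor
#2=d depends on [0:e, 1:c]
#3=a depends on [2:d]
#4=c depends on [2:d]
#5=d depends on [3:a, 4:c]
#6=a depends on [5:d]
#7=b depends on [5:d]
#8=a depends on [6:a]
#9=d depends on [7:b, 8:a]
sources: [0:e, 1:c]
N(rest) = Σ N(rest − s) over sources s of rest; N(one piece) = 1:
  size 1 → [9]=1
  size 2 → [7,9]=1  [8,9]=1
  size 3 → [6,8,9]=1  [7,8,9]=2
  size 4 → [6,7,8,9]=3
  size 5 → [5,6,7,8,9]=3
  size 6 → [3,5,6,7,8,9]=3  [4,5,6,7,8,9]=3
  size 7 → [3,4,5,6,7,8,9]=6
  size 8 → [2,3,4,5,6,7,8,9]=6
  first=0(e) contributes 6
  first=1(c) contributes 6
|[w]| = 12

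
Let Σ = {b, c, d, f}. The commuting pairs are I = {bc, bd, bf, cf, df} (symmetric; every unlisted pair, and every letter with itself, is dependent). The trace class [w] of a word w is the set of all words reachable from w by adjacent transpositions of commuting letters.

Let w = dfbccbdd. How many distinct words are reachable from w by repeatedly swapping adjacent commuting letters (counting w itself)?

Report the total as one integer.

drop 0:d onto floor
drop 1:f onto floor
drop 2:b onto floor
drop 3:c onto {0:d}
drop 4:c onto {3:c}
drop 5:b onto {2:b}
drop 6:d onto {4:c}
drop 7:d onto {6:d}
ground layer = {0:d, 1:f, 2:b}
drop-orders for the pieces not yet dropped (sum over which currently-grounded one goes next):
  1 to go: {1} 1  {5} 1  {7} 1
  2 to go: {1,5} 2  {1,7} 2  {2,5} 1  {5,7} 2  {6,7} 1
  3 to go: {1,2,5} 3  {1,5,7} 6  {1,6,7} 3  {2,5,7} 3  {4,6,7} 1  {5,6,7} 3
  4 to go: {1,2,5,7} 12  {1,4,6,7} 4  {1,5,6,7} 12  {2,5,6,7} 6  {3,4,6,7} 1  {4,5,6,7} 4
  5 to go: {0,3,4,6,7} 1  {1,2,5,6,7} 30  {1,3,4,6,7} 5  {1,4,5,6,7} 20  {2,4,5,6,7} 10  {3,4,5,6,7} 5
  6 to go: {0,1,3,4,6,7} 6  {0,3,4,5,6,7} 6  {1,2,4,5,6,7} 60  {1,3,4,5,6,7} 30  {2,3,4,5,6,7} 15
  if 0:d drops first: 105 orders
  if 1:f drops first: 21 orders
  if 2:b drops first: 42 orders
heap linearizations: 168

168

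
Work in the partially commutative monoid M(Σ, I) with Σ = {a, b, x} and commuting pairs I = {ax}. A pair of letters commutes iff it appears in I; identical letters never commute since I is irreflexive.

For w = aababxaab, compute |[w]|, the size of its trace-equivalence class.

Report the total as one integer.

3

0(a) covers ∅
1(a) covers 0:a
2(b) covers 1:a
3(a) covers 2:b
4(b) covers 3:a
5(x) covers 4:b
6(a) covers 4:b
7(a) covers 6:a
8(b) covers 5:x, 7:a
floor of heap: 0:a
completions by unplaced set U, small U first (add the entries for U minus each lowest piece of U):
  |U|=1: {8}:1
  |U|=2: {5,8}:1  {7,8}:1
  |U|=3: {5,7,8}:2  {6,7,8}:1
  |U|=4: {5,6,7,8}:3
  |U|=5: {4,5,6,7,8}:3
  |U|=6: {3,4,5,6,7,8}:3
  |U|=7: {2,3,4,5,6,7,8}:3
  start at 0(a): 3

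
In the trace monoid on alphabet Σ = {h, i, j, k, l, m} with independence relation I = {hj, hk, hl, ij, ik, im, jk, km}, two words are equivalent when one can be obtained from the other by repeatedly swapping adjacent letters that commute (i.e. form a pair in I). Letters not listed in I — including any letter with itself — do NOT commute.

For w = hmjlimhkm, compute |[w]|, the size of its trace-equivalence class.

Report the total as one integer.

0(h) covers ∅
1(m) covers 0:h
2(j) covers 1:m
3(l) covers 2:j
4(i) covers 3:l
5(m) covers 3:l
6(h) covers 4:i, 5:m
7(k) covers 3:l
8(m) covers 6:h
floor of heap: 0:h
completions by unplaced set U, small U first (add the entries for U minus each lowest piece of U):
  |U|=1: {7}:1  {8}:1
  |U|=2: {6,8}:1  {7,8}:2
  |U|=3: {4,6,8}:1  {5,6,8}:1  {6,7,8}:3
  |U|=4: {4,5,6,8}:2  {4,6,7,8}:4  {5,6,7,8}:4
  |U|=5: {4,5,6,7,8}:10
  |U|=6: {3,4,5,6,7,8}:10
  |U|=7: {2,3,4,5,6,7,8}:10
  start at 0(h): 10

10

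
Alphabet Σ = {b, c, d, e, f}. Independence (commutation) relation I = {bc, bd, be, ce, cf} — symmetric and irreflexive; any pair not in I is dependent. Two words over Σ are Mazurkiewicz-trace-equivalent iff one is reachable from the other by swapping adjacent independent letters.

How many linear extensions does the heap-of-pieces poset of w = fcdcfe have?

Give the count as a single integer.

piece 0:f — minimal
piece 1:c — minimal
piece 2:d rests on {0:f, 1:c}
piece 3:c rests on {2:d}
piece 4:f rests on {2:d}
piece 5:e rests on {4:f}
minimal pieces: {0:f, 1:c}
ways to finish when only these pieces remain (= sum over removing one remaining piece with nothing left below it):
  1 left: {3}→1  {5}→1
  2 left: {3,5}→2  {4,5}→1
  3 left: {3,4,5}→3
  4 left: {2,3,4,5}→3
  placing 0:f first → 3 extensions
  placing 1:c first → 3 extensions
total linear extensions = 6

6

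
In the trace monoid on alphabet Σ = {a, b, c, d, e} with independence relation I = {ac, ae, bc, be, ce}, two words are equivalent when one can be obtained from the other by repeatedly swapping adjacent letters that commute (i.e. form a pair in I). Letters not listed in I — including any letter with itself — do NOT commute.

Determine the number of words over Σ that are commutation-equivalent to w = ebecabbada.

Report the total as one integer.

#0=e has no predecessor
#1=b has no predecessor
#2=e depends on [0:e]
#3=c has no predecessor
#4=a depends on [1:b]
#5=b depends on [4:a]
#6=b depends on [5:b]
#7=a depends on [6:b]
#8=d depends on [2:e, 3:c, 7:a]
#9=a depends on [8:d]
sources: [0:e, 1:b, 3:c]
N(rest) = Σ N(rest − s) over sources s of rest; N(one piece) = 1:
  size 1 → [9]=1
  size 2 → [8,9]=1
  size 3 → [2,8,9]=1  [3,8,9]=1  [7,8,9]=1
  size 4 → [0,2,8,9]=1  [2,3,8,9]=2  [2,7,8,9]=2  [3,7,8,9]=2  [6,7,8,9]=1
  size 5 → [0,2,3,8,9]=3  [0,2,7,8,9]=3  [2,3,7,8,9]=6  [2,6,7,8,9]=3  [3,6,7,8,9]=3  [5,6,7,8,9]=1
  size 6 → [0,2,3,7,8,9]=12  [0,2,6,7,8,9]=6  [2,3,6,7,8,9]=12  [2,5,6,7,8,9]=4  [3,5,6,7,8,9]=4  [4,5,6,7,8,9]=1
  size 7 → [0,2,3,6,7,8,9]=30  [0,2,5,6,7,8,9]=10  [1,4,5,6,7,8,9]=1  [2,3,5,6,7,8,9]=20  [2,4,5,6,7,8,9]=5  [3,4,5,6,7,8,9]=5
  size 8 → [0,2,3,5,6,7,8,9]=60  [0,2,4,5,6,7,8,9]=15  [1,2,4,5,6,7,8,9]=6  [1,3,4,5,6,7,8,9]=6  [2,3,4,5,6,7,8,9]=30
  first=0(e) contributes 42
  first=1(b) contributes 105
  first=3(c) contributes 21
|[w]| = 168

168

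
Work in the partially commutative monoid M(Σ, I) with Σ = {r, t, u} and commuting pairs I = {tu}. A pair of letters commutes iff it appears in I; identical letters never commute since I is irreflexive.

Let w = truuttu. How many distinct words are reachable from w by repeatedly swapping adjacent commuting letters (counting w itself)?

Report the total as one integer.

10

piece 0:t — minimal
piece 1:r rests on {0:t}
piece 2:u rests on {1:r}
piece 3:u rests on {2:u}
piece 4:t rests on {1:r}
piece 5:t rests on {4:t}
piece 6:u rests on {3:u}
minimal pieces: {0:t}
ways to finish when only these pieces remain (= sum over removing one remaining piece with nothing left below it):
  1 left: {5}→1  {6}→1
  2 left: {3,6}→1  {4,5}→1  {5,6}→2
  3 left: {2,3,6}→1  {3,5,6}→3  {4,5,6}→3
  4 left: {2,3,5,6}→4  {3,4,5,6}→6
  5 left: {2,3,4,5,6}→10
  placing 0:t first → 10 extensions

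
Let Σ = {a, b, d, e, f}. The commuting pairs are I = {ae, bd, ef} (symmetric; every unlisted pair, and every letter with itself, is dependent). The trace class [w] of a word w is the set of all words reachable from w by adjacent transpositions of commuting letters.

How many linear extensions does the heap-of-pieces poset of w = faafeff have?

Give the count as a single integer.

#0=f has no predecessor
#1=a depends on [0:f]
#2=a depends on [1:a]
#3=f depends on [2:a]
#4=e has no predecessor
#5=f depends on [3:f]
#6=f depends on [5:f]
sources: [0:f, 4:e]
N(rest) = Σ N(rest − s) over sources s of rest; N(one piece) = 1:
  size 1 → [4]=1  [6]=1
  size 2 → [4,6]=2  [5,6]=1
  size 3 → [3,5,6]=1  [4,5,6]=3
  size 4 → [2,3,5,6]=1  [3,4,5,6]=4
  size 5 → [1,2,3,5,6]=1  [2,3,4,5,6]=5
  first=0(f) contributes 6
  first=4(e) contributes 1
|[w]| = 7

7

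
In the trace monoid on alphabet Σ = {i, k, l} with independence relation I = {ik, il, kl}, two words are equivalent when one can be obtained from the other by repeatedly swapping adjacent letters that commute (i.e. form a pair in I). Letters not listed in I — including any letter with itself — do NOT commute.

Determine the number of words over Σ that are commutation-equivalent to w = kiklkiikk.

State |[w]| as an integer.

drop 0:k onto floor
drop 1:i onto floor
drop 2:k onto {0:k}
drop 3:l onto floor
drop 4:k onto {2:k}
drop 5:i onto {1:i}
drop 6:i onto {5:i}
drop 7:k onto {4:k}
drop 8:k onto {7:k}
ground layer = {0:k, 1:i, 3:l}
drop-orders for the pieces not yet dropped (sum over which currently-grounded one goes next):
  1 to go: {3} 1  {6} 1  {8} 1
  2 to go: {3,6} 2  {3,8} 2  {5,6} 1  {6,8} 2  {7,8} 1
  3 to go: {1,5,6} 1  {3,5,6} 3  {3,6,8} 6  {3,7,8} 3  {4,7,8} 1  {5,6,8} 3  {6,7,8} 3
  4 to go: {1,3,5,6} 4  {1,5,6,8} 4  {2,4,7,8} 1  {3,4,7,8} 4  {3,5,6,8} 12  {3,6,7,8} 12  {4,6,7,8} 4  {5,6,7,8} 6
  5 to go: {0,2,4,7,8} 1  {1,3,5,6,8} 20  {1,5,6,7,8} 10  {2,3,4,7,8} 5  {2,4,6,7,8} 5  {3,4,6,7,8} 20  {3,5,6,7,8} 30  {4,5,6,7,8} 10
  6 to go: {0,2,3,4,7,8} 6  {0,2,4,6,7,8} 6  {1,3,5,6,7,8} 60  {1,4,5,6,7,8} 20  {2,3,4,6,7,8} 30  {2,4,5,6,7,8} 15  {3,4,5,6,7,8} 60
  7 to go: {0,2,3,4,6,7,8} 42  {0,2,4,5,6,7,8} 21  {1,2,4,5,6,7,8} 35  {1,3,4,5,6,7,8} 140  {2,3,4,5,6,7,8} 105
  if 0:k drops first: 280 orders
  if 1:i drops first: 168 orders
  if 3:l drops first: 56 orders
heap linearizations: 504

504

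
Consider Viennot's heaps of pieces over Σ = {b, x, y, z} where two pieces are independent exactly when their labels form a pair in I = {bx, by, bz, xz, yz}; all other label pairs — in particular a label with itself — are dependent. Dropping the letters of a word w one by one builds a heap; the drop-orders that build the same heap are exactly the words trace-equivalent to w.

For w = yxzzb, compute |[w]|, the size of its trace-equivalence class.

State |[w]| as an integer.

piece 0:y — minimal
piece 1:x rests on {0:y}
piece 2:z — minimal
piece 3:z rests on {2:z}
piece 4:b — minimal
minimal pieces: {0:y, 2:z, 4:b}
ways to finish when only these pieces remain (= sum over removing one remaining piece with nothing left below it):
  1 left: {1}→1  {3}→1  {4}→1
  2 left: {0,1}→1  {1,3}→2  {1,4}→2  {2,3}→1  {3,4}→2
  3 left: {0,1,3}→3  {0,1,4}→3  {1,2,3}→3  {1,3,4}→6  {2,3,4}→3
  placing 0:y first → 12 extensions
  placing 2:z first → 12 extensions
  placing 4:b first → 6 extensions
total linear extensions = 30

30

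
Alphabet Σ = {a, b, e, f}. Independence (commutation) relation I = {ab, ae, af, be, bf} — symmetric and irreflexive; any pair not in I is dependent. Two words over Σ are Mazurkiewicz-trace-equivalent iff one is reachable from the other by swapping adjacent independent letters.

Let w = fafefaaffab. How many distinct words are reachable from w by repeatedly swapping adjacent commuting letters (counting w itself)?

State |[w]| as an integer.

#0=f has no predecessor
#1=a has no predecessor
#2=f depends on [0:f]
#3=e depends on [2:f]
#4=f depends on [3:e]
#5=a depends on [1:a]
#6=a depends on [5:a]
#7=f depends on [4:f]
#8=f depends on [7:f]
#9=a depends on [6:a]
#10=b has no predecessor
sources: [0:f, 1:a, 10:b]
N(rest) = Σ N(rest − s) over sources s of rest; N(one piece) = 1:
  size 1 → [8]=1  [9]=1  [10]=1
  size 2 → [6,9]=1  [7,8]=1  [8,9]=2  [8,10]=2  [9,10]=2
  size 3 → [4,7,8]=1  [5,6,9]=1  [6,8,9]=3  [6,9,10]=3  [7,8,9]=3  [7,8,10]=3  [8,9,10]=6
  size 4 → [1,5,6,9]=1  [3,4,7,8]=1  [4,7,8,9]=4  [4,7,8,10]=4  [5,6,8,9]=4  [5,6,9,10]=4  [6,7,8,9]=6  [6,8,9,10]=12  [7,8,9,10]=12
  size 5 → [1,5,6,8,9]=5  [1,5,6,9,10]=5  [2,3,4,7,8]=1  [3,4,7,8,9]=5  [3,4,7,8,10]=5  [4,6,7,8,9]=10  [4,7,8,9,10]=20  [5,6,7,8,9]=10  [5,6,8,9,10]=20  [6,7,8,9,10]=30
  size 6 → [0,2,3,4,7,8]=1  [1,5,6,7,8,9]=15  [1,5,6,8,9,10]=30  [2,3,4,7,8,9]=6  [2,3,4,7,8,10]=6  [3,4,6,7,8,9]=15  [3,4,7,8,9,10]=30  [4,5,6,7,8,9]=20  [4,6,7,8,9,10]=60  [5,6,7,8,9,10]=60
  size 7 → [0,2,3,4,7,8,9]=7  [0,2,3,4,7,8,10]=7  [1,4,5,6,7,8,9]=35  [1,5,6,7,8,9,10]=105  [2,3,4,6,7,8,9]=21  [2,3,4,7,8,9,10]=42  [3,4,5,6,7,8,9]=35  [3,4,6,7,8,9,10]=105  [4,5,6,7,8,9,10]=140
  size 8 → [0,2,3,4,6,7,8,9]=28  [0,2,3,4,7,8,9,10]=56  [1,3,4,5,6,7,8,9]=70  [1,4,5,6,7,8,9,10]=280  [2,3,4,5,6,7,8,9]=56  [2,3,4,6,7,8,9,10]=168  [3,4,5,6,7,8,9,10]=280
  size 9 → [0,2,3,4,5,6,7,8,9]=84  [0,2,3,4,6,7,8,9,10]=252  [1,2,3,4,5,6,7,8,9]=126  [1,3,4,5,6,7,8,9,10]=630  [2,3,4,5,6,7,8,9,10]=504
  first=0(f) contributes 1260
  first=1(a) contributes 840
  first=10(b) contributes 210
|[w]| = 2310

2310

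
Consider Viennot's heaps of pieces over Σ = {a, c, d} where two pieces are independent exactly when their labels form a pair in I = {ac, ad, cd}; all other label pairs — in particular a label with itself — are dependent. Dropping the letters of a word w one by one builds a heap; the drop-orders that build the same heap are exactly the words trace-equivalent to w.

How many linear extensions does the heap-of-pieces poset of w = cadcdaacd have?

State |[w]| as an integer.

drop 0:c onto floor
drop 1:a onto floor
drop 2:d onto floor
drop 3:c onto {0:c}
drop 4:d onto {2:d}
drop 5:a onto {1:a}
drop 6:a onto {5:a}
drop 7:c onto {3:c}
drop 8:d onto {4:d}
ground layer = {0:c, 1:a, 2:d}
drop-orders for the pieces not yet dropped (sum over which currently-grounded one goes next):
  1 to go: {6} 1  {7} 1  {8} 1
  2 to go: {3,7} 1  {4,8} 1  {5,6} 1  {6,7} 2  {6,8} 2  {7,8} 2
  3 to go: {0,3,7} 1  {1,5,6} 1  {2,4,8} 1  {3,6,7} 3  {3,7,8} 3  {4,6,8} 3  {4,7,8} 3  {5,6,7} 3  {5,6,8} 3  {6,7,8} 6
  4 to go: {0,3,6,7} 4  {0,3,7,8} 4  {1,5,6,7} 4  {1,5,6,8} 4  {2,4,6,8} 4  {2,4,7,8} 4  {3,4,7,8} 6  {3,5,6,7} 6  {3,6,7,8} 12  {4,5,6,8} 6  {4,6,7,8} 12  {5,6,7,8} 12
  5 to go: {0,3,4,7,8} 10  {0,3,5,6,7} 10  {0,3,6,7,8} 20  {1,3,5,6,7} 10  {1,4,5,6,8} 10  {1,5,6,7,8} 20  {2,3,4,7,8} 10  {2,4,5,6,8} 10  {2,4,6,7,8} 20  {3,4,6,7,8} 30  {3,5,6,7,8} 30  {4,5,6,7,8} 30
  6 to go: {0,1,3,5,6,7} 20  {0,2,3,4,7,8} 20  {0,3,4,6,7,8} 60  {0,3,5,6,7,8} 60  {1,2,4,5,6,8} 20  {1,3,5,6,7,8} 60  {1,4,5,6,7,8} 60  {2,3,4,6,7,8} 60  {2,4,5,6,7,8} 60  {3,4,5,6,7,8} 90
  7 to go: {0,1,3,5,6,7,8} 140  {0,2,3,4,6,7,8} 140  {0,3,4,5,6,7,8} 210  {1,2,4,5,6,7,8} 140  {1,3,4,5,6,7,8} 210  {2,3,4,5,6,7,8} 210
  if 0:c drops first: 560 orders
  if 1:a drops first: 560 orders
  if 2:d drops first: 560 orders
heap linearizations: 1680

1680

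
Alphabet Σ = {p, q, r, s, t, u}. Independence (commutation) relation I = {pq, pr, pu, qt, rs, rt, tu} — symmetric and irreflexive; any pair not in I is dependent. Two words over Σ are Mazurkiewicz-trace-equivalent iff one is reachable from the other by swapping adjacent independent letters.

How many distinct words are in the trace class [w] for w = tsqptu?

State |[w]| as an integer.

6

#0=t has no predecessor
#1=s depends on [0:t]
#2=q depends on [1:s]
#3=p depends on [1:s]
#4=t depends on [3:p]
#5=u depends on [2:q]
sources: [0:t]
N(rest) = Σ N(rest − s) over sources s of rest; N(one piece) = 1:
  size 1 → [4]=1  [5]=1
  size 2 → [2,5]=1  [3,4]=1  [4,5]=2
  size 3 → [2,4,5]=3  [3,4,5]=3
  size 4 → [2,3,4,5]=6
  first=0(t) contributes 6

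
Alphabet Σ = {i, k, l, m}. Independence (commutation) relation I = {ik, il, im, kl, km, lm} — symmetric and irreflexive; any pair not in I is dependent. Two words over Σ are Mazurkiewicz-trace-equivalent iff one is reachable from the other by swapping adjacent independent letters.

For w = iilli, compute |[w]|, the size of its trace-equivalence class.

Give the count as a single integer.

10

#0=i has no predecessor
#1=i depends on [0:i]
#2=l has no predecessor
#3=l depends on [2:l]
#4=i depends on [1:i]
sources: [0:i, 2:l]
N(rest) = Σ N(rest − s) over sources s of rest; N(one piece) = 1:
  size 1 → [3]=1  [4]=1
  size 2 → [1,4]=1  [2,3]=1  [3,4]=2
  size 3 → [0,1,4]=1  [1,3,4]=3  [2,3,4]=3
  first=0(i) contributes 6
  first=2(l) contributes 4
|[w]| = 10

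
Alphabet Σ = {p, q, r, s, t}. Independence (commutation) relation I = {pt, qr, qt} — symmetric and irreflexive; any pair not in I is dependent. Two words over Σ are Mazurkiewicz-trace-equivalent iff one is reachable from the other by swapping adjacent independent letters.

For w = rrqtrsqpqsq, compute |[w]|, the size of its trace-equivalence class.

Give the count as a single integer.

5

0(r) covers ∅
1(r) covers 0:r
2(q) covers ∅
3(t) covers 1:r
4(r) covers 3:t
5(s) covers 2:q, 4:r
6(q) covers 5:s
7(p) covers 6:q
8(q) covers 7:p
9(s) covers 8:q
10(q) covers 9:s
floor of heap: 0:r, 2:q
completions by unplaced set U, small U first (add the entries for U minus each lowest piece of U):
  |U|=1: {10}:1
  |U|=2: {9,10}:1
  |U|=3: {8,9,10}:1
  |U|=4: {7,8,9,10}:1
  |U|=5: {6,7,8,9,10}:1
  |U|=6: {5,6,7,8,9,10}:1
  |U|=7: {2,5,6,7,8,9,10}:1  {4,5,6,7,8,9,10}:1
  |U|=8: {2,4,5,6,7,8,9,10}:2  {3,4,5,6,7,8,9,10}:1
  |U|=9: {1,3,4,5,6,7,8,9,10}:1  {2,3,4,5,6,7,8,9,10}:3
  start at 0(r): 4
  start at 2(q): 1
sum over floor = 5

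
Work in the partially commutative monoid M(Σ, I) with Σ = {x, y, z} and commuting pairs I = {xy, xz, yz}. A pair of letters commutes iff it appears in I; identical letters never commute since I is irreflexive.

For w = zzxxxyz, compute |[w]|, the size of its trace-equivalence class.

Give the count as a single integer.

#0=z has no predecessor
#1=z depends on [0:z]
#2=x has no predecessor
#3=x depends on [2:x]
#4=x depends on [3:x]
#5=y has no predecessor
#6=z depends on [1:z]
sources: [0:z, 2:x, 5:y]
N(rest) = Σ N(rest − s) over sources s of rest; N(one piece) = 1:
  size 1 → [4]=1  [5]=1  [6]=1
  size 2 → [1,6]=1  [3,4]=1  [4,5]=2  [4,6]=2  [5,6]=2
  size 3 → [0,1,6]=1  [1,4,6]=3  [1,5,6]=3  [2,3,4]=1  [3,4,5]=3  [3,4,6]=3  [4,5,6]=6
  size 4 → [0,1,4,6]=4  [0,1,5,6]=4  [1,3,4,6]=6  [1,4,5,6]=12  [2,3,4,5]=4  [2,3,4,6]=4  [3,4,5,6]=12
  size 5 → [0,1,3,4,6]=10  [0,1,4,5,6]=20  [1,2,3,4,6]=10  [1,3,4,5,6]=30  [2,3,4,5,6]=20
  first=0(z) contributes 60
  first=2(x) contributes 60
  first=5(y) contributes 20
|[w]| = 140

140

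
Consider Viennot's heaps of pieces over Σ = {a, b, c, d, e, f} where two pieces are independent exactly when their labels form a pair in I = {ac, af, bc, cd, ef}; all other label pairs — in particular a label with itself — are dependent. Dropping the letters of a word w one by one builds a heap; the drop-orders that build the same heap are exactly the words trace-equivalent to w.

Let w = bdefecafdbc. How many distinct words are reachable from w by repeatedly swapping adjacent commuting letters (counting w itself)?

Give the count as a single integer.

drop 0:b onto floor
drop 1:d onto {0:b}
drop 2:e onto {1:d}
drop 3:f onto {1:d}
drop 4:e onto {2:e}
drop 5:c onto {3:f, 4:e}
drop 6:a onto {4:e}
drop 7:f onto {5:c}
drop 8:d onto {6:a, 7:f}
drop 9:b onto {8:d}
drop 10:c onto {7:f}
ground layer = {0:b}
drop-orders for the pieces not yet dropped (sum over which currently-grounded one goes next):
  1 to go: {9} 1  {10} 1
  2 to go: {8,9} 1  {9,10} 2
  3 to go: {6,8,9} 1  {8,9,10} 3
  4 to go: {6,8,9,10} 4  {7,8,9,10} 3
  5 to go: {5,7,8,9,10} 3  {6,7,8,9,10} 7
  6 to go: {3,5,7,8,9,10} 3  {5,6,7,8,9,10} 10
  7 to go: {3,5,6,7,8,9,10} 13  {4,5,6,7,8,9,10} 10
  8 to go: {2,4,5,6,7,8,9,10} 10  {3,4,5,6,7,8,9,10} 23
  9 to go: {2,3,4,5,6,7,8,9,10} 33
  if 0:b drops first: 33 orders

33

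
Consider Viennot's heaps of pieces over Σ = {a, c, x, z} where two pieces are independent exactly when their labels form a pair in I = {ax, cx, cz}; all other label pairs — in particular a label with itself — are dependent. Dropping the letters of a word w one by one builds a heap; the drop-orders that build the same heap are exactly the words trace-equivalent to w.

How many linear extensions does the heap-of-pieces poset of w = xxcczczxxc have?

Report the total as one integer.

210

piece 0:x — minimal
piece 1:x rests on {0:x}
piece 2:c — minimal
piece 3:c rests on {2:c}
piece 4:z rests on {1:x}
piece 5:c rests on {3:c}
piece 6:z rests on {4:z}
piece 7:x rests on {6:z}
piece 8:x rests on {7:x}
piece 9:c rests on {5:c}
minimal pieces: {0:x, 2:c}
ways to finish when only these pieces remain (= sum over removing one remaining piece with nothing left below it):
  1 left: {8}→1  {9}→1
  2 left: {5,9}→1  {7,8}→1  {8,9}→2
  3 left: {3,5,9}→1  {5,8,9}→3  {6,7,8}→1  {7,8,9}→3
  4 left: {2,3,5,9}→1  {3,5,8,9}→4  {4,6,7,8}→1  {5,7,8,9}→6  {6,7,8,9}→4
  5 left: {1,4,6,7,8}→1  {2,3,5,8,9}→5  {3,5,7,8,9}→10  {4,6,7,8,9}→5  {5,6,7,8,9}→10
  6 left: {0,1,4,6,7,8}→1  {1,4,6,7,8,9}→6  {2,3,5,7,8,9}→15  {3,5,6,7,8,9}→20  {4,5,6,7,8,9}→15
  7 left: {0,1,4,6,7,8,9}→7  {1,4,5,6,7,8,9}→21  {2,3,5,6,7,8,9}→35  {3,4,5,6,7,8,9}→35
  8 left: {0,1,4,5,6,7,8,9}→28  {1,3,4,5,6,7,8,9}→56  {2,3,4,5,6,7,8,9}→70
  placing 0:x first → 126 extensions
  placing 2:c first → 84 extensions
total linear extensions = 210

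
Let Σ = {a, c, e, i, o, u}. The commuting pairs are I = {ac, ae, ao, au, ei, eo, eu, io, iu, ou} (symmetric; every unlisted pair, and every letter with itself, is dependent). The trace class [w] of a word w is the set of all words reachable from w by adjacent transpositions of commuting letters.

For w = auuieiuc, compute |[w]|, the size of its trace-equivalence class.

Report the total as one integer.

#0=a has no predecessor
#1=u has no predecessor
#2=u depends on [1:u]
#3=i depends on [0:a]
#4=e has no predecessor
#5=i depends on [3:i]
#6=u depends on [2:u]
#7=c depends on [4:e, 5:i, 6:u]
sources: [0:a, 1:u, 4:e]
N(rest) = Σ N(rest − s) over sources s of rest; N(one piece) = 1:
  size 1 → [7]=1
  size 2 → [4,7]=1  [5,7]=1  [6,7]=1
  size 3 → [2,6,7]=1  [3,5,7]=1  [4,5,7]=2  [4,6,7]=2  [5,6,7]=2
  size 4 → [0,3,5,7]=1  [1,2,6,7]=1  [2,4,6,7]=3  [2,5,6,7]=3  [3,4,5,7]=3  [3,5,6,7]=3  [4,5,6,7]=6
  size 5 → [0,3,4,5,7]=4  [0,3,5,6,7]=4  [1,2,4,6,7]=4  [1,2,5,6,7]=4  [2,3,5,6,7]=6  [2,4,5,6,7]=12  [3,4,5,6,7]=12
  size 6 → [0,2,3,5,6,7]=10  [0,3,4,5,6,7]=20  [1,2,3,5,6,7]=10  [1,2,4,5,6,7]=20  [2,3,4,5,6,7]=30
  first=0(a) contributes 60
  first=1(u) contributes 60
  first=4(e) contributes 20
|[w]| = 140

140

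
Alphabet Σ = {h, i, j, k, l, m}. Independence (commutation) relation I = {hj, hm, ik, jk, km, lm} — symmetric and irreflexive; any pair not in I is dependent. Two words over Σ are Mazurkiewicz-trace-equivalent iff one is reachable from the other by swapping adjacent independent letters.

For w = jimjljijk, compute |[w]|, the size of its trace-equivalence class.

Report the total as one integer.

4

piece 0:j — minimal
piece 1:i rests on {0:j}
piece 2:m rests on {1:i}
piece 3:j rests on {2:m}
piece 4:l rests on {3:j}
piece 5:j rests on {4:l}
piece 6:i rests on {5:j}
piece 7:j rests on {6:i}
piece 8:k rests on {4:l}
minimal pieces: {0:j}
ways to finish when only these pieces remain (= sum over removing one remaining piece with nothing left below it):
  1 left: {7}→1  {8}→1
  2 left: {6,7}→1  {7,8}→2
  3 left: {5,6,7}→1  {6,7,8}→3
  4 left: {5,6,7,8}→4
  5 left: {4,5,6,7,8}→4
  6 left: {3,4,5,6,7,8}→4
  7 left: {2,3,4,5,6,7,8}→4
  placing 0:j first → 4 extensions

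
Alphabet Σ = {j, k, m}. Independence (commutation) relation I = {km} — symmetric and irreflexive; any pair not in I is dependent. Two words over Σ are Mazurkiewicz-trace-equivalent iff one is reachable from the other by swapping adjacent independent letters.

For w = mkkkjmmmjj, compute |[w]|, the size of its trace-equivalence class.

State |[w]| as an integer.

#0=m has no predecessor
#1=k has no predecessor
#2=k depends on [1:k]
#3=k depends on [2:k]
#4=j depends on [0:m, 3:k]
#5=m depends on [4:j]
#6=m depends on [5:m]
#7=m depends on [6:m]
#8=j depends on [7:m]
#9=j depends on [8:j]
sources: [0:m, 1:k]
N(rest) = Σ N(rest − s) over sources s of rest; N(one piece) = 1:
  size 1 → [9]=1
  size 2 → [8,9]=1
  size 3 → [7,8,9]=1
  size 4 → [6,7,8,9]=1
  size 5 → [5,6,7,8,9]=1
  size 6 → [4,5,6,7,8,9]=1
  size 7 → [0,4,5,6,7,8,9]=1  [3,4,5,6,7,8,9]=1
  size 8 → [0,3,4,5,6,7,8,9]=2  [2,3,4,5,6,7,8,9]=1
  first=0(m) contributes 1
  first=1(k) contributes 3
|[w]| = 4

4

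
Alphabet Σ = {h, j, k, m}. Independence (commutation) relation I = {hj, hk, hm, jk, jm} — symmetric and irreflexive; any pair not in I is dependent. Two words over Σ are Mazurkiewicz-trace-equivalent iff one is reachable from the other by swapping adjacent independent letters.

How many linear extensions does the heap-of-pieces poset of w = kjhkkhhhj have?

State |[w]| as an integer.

1260

#0=k has no predecessor
#1=j has no predecessor
#2=h has no predecessor
#3=k depends on [0:k]
#4=k depends on [3:k]
#5=h depends on [2:h]
#6=h depends on [5:h]
#7=h depends on [6:h]
#8=j depends on [1:j]
sources: [0:k, 1:j, 2:h]
N(rest) = Σ N(rest − s) over sources s of rest; N(one piece) = 1:
  size 1 → [4]=1  [7]=1  [8]=1
  size 2 → [1,8]=1  [3,4]=1  [4,7]=2  [4,8]=2  [6,7]=1  [7,8]=2
  size 3 → [0,3,4]=1  [1,4,8]=3  [1,7,8]=3  [3,4,7]=3  [3,4,8]=3  [4,6,7]=3  [4,7,8]=6  [5,6,7]=1  [6,7,8]=3
  size 4 → [0,3,4,7]=4  [0,3,4,8]=4  [1,3,4,8]=6  [1,4,7,8]=12  [1,6,7,8]=6  [2,5,6,7]=1  [3,4,6,7]=6  [3,4,7,8]=12  [4,5,6,7]=4  [4,6,7,8]=12  [5,6,7,8]=4
  size 5 → [0,1,3,4,8]=10  [0,3,4,6,7]=10  [0,3,4,7,8]=20  [1,3,4,7,8]=30  [1,4,6,7,8]=30  [1,5,6,7,8]=10  [2,4,5,6,7]=5  [2,5,6,7,8]=5  [3,4,5,6,7]=10  [3,4,6,7,8]=30  [4,5,6,7,8]=20
  size 6 → [0,1,3,4,7,8]=60  [0,3,4,5,6,7]=20  [0,3,4,6,7,8]=60  [1,2,5,6,7,8]=15  [1,3,4,6,7,8]=90  [1,4,5,6,7,8]=60  [2,3,4,5,6,7]=15  [2,4,5,6,7,8]=30  [3,4,5,6,7,8]=60
  size 7 → [0,1,3,4,6,7,8]=210  [0,2,3,4,5,6,7]=35  [0,3,4,5,6,7,8]=140  [1,2,4,5,6,7,8]=105  [1,3,4,5,6,7,8]=210  [2,3,4,5,6,7,8]=105
  first=0(k) contributes 420
  first=1(j) contributes 280
  first=2(h) contributes 560
|[w]| = 1260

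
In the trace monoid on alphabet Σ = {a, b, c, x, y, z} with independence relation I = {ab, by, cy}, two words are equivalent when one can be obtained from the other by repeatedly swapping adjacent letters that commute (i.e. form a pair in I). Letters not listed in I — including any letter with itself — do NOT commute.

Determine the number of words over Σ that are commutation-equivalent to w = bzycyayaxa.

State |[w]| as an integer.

0(b) covers ∅
1(z) covers 0:b
2(y) covers 1:z
3(c) covers 1:z
4(y) covers 2:y
5(a) covers 3:c, 4:y
6(y) covers 5:a
7(a) covers 6:y
8(x) covers 7:a
9(a) covers 8:x
floor of heap: 0:b
completions by unplaced set U, small U first (add the entries for U minus each lowest piece of U):
  |U|=1: {9}:1
  |U|=2: {8,9}:1
  |U|=3: {7,8,9}:1
  |U|=4: {6,7,8,9}:1
  |U|=5: {5,6,7,8,9}:1
  |U|=6: {3,5,6,7,8,9}:1  {4,5,6,7,8,9}:1
  |U|=7: {2,4,5,6,7,8,9}:1  {3,4,5,6,7,8,9}:2
  |U|=8: {2,3,4,5,6,7,8,9}:3
  start at 0(b): 3

3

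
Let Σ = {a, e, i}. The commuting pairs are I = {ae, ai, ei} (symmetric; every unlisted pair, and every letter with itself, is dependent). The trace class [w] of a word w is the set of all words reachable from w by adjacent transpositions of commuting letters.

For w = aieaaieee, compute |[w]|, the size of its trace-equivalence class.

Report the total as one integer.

piece 0:a — minimal
piece 1:i — minimal
piece 2:e — minimal
piece 3:a rests on {0:a}
piece 4:a rests on {3:a}
piece 5:i rests on {1:i}
piece 6:e rests on {2:e}
piece 7:e rests on {6:e}
piece 8:e rests on {7:e}
minimal pieces: {0:a, 1:i, 2:e}
ways to finish when only these pieces remain (= sum over removing one remaining piece with nothing left below it):
  1 left: {4}→1  {5}→1  {8}→1
  2 left: {1,5}→1  {3,4}→1  {4,5}→2  {4,8}→2  {5,8}→2  {7,8}→1
  3 left: {0,3,4}→1  {1,4,5}→3  {1,5,8}→3  {3,4,5}→3  {3,4,8}→3  {4,5,8}→6  {4,7,8}→3  {5,7,8}→3  {6,7,8}→1
  4 left: {0,3,4,5}→4  {0,3,4,8}→4  {1,3,4,5}→6  {1,4,5,8}→12  {1,5,7,8}→6  {2,6,7,8}→1  {3,4,5,8}→12  {3,4,7,8}→6  {4,5,7,8}→12  {4,6,7,8}→4  {5,6,7,8}→4
  5 left: {0,1,3,4,5}→10  {0,3,4,5,8}→20  {0,3,4,7,8}→10  {1,3,4,5,8}→30  {1,4,5,7,8}→30  {1,5,6,7,8}→10  {2,4,6,7,8}→5  {2,5,6,7,8}→5  {3,4,5,7,8}→30  {3,4,6,7,8}→10  {4,5,6,7,8}→20
  6 left: {0,1,3,4,5,8}→60  {0,3,4,5,7,8}→60  {0,3,4,6,7,8}→20  {1,2,5,6,7,8}→15  {1,3,4,5,7,8}→90  {1,4,5,6,7,8}→60  {2,3,4,6,7,8}→15  {2,4,5,6,7,8}→30  {3,4,5,6,7,8}→60
  7 left: {0,1,3,4,5,7,8}→210  {0,2,3,4,6,7,8}→35  {0,3,4,5,6,7,8}→140  {1,2,4,5,6,7,8}→105  {1,3,4,5,6,7,8}→210  {2,3,4,5,6,7,8}→105
  placing 0:a first → 420 extensions
  placing 1:i first → 280 extensions
  placing 2:e first → 560 extensions
total linear extensions = 1260

1260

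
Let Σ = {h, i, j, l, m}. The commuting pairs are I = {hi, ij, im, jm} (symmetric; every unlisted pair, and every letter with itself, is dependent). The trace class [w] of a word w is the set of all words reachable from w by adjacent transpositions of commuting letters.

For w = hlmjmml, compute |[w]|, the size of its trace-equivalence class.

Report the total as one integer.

4

#0=h has no predecessor
#1=l depends on [0:h]
#2=m depends on [1:l]
#3=j depends on [1:l]
#4=m depends on [2:m]
#5=m depends on [4:m]
#6=l depends on [3:j, 5:m]
sources: [0:h]
N(rest) = Σ N(rest − s) over sources s of rest; N(one piece) = 1:
  size 1 → [6]=1
  size 2 → [3,6]=1  [5,6]=1
  size 3 → [3,5,6]=2  [4,5,6]=1
  size 4 → [2,4,5,6]=1  [3,4,5,6]=3
  size 5 → [2,3,4,5,6]=4
  first=0(h) contributes 4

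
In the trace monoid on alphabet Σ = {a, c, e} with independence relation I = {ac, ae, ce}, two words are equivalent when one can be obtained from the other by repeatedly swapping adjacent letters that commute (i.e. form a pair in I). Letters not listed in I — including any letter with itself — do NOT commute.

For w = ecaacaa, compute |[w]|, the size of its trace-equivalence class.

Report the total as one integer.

piece 0:e — minimal
piece 1:c — minimal
piece 2:a — minimal
piece 3:a rests on {2:a}
piece 4:c rests on {1:c}
piece 5:a rests on {3:a}
piece 6:a rests on {5:a}
minimal pieces: {0:e, 1:c, 2:a}
ways to finish when only these pieces remain (= sum over removing one remaining piece with nothing left below it):
  1 left: {0}→1  {4}→1  {6}→1
  2 left: {0,4}→2  {0,6}→2  {1,4}→1  {4,6}→2  {5,6}→1
  3 left: {0,1,4}→3  {0,4,6}→6  {0,5,6}→3  {1,4,6}→3  {3,5,6}→1  {4,5,6}→3
  4 left: {0,1,4,6}→12  {0,3,5,6}→4  {0,4,5,6}→12  {1,4,5,6}→6  {2,3,5,6}→1  {3,4,5,6}→4
  5 left: {0,1,4,5,6}→30  {0,2,3,5,6}→5  {0,3,4,5,6}→20  {1,3,4,5,6}→10  {2,3,4,5,6}→5
  placing 0:e first → 15 extensions
  placing 1:c first → 30 extensions
  placing 2:a first → 60 extensions
total linear extensions = 105

105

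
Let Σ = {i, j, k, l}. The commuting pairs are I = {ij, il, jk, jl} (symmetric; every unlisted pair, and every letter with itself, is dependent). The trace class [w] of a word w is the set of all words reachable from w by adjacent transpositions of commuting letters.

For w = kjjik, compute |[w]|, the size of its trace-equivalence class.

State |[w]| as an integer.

10

0(k) covers ∅
1(j) covers ∅
2(j) covers 1:j
3(i) covers 0:k
4(k) covers 3:i
floor of heap: 0:k, 1:j
completions by unplaced set U, small U first (add the entries for U minus each lowest piece of U):
  |U|=1: {2}:1  {4}:1
  |U|=2: {1,2}:1  {2,4}:2  {3,4}:1
  |U|=3: {0,3,4}:1  {1,2,4}:3  {2,3,4}:3
  start at 0(k): 6
  start at 1(j): 4
sum over floor = 10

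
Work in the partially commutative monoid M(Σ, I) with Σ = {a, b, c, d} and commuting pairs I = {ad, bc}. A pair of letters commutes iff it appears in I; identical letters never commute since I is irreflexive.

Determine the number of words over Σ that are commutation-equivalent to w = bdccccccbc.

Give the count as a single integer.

drop 0:b onto floor
drop 1:d onto {0:b}
drop 2:c onto {1:d}
drop 3:c onto {2:c}
drop 4:c onto {3:c}
drop 5:c onto {4:c}
drop 6:c onto {5:c}
drop 7:c onto {6:c}
drop 8:b onto {1:d}
drop 9:c onto {7:c}
ground layer = {0:b}
drop-orders for the pieces not yet dropped (sum over which currently-grounded one goes next):
  1 to go: {8} 1  {9} 1
  2 to go: {7,9} 1  {8,9} 2
  3 to go: {6,7,9} 1  {7,8,9} 3
  4 to go: {5,6,7,9} 1  {6,7,8,9} 4
  5 to go: {4,5,6,7,9} 1  {5,6,7,8,9} 5
  6 to go: {3,4,5,6,7,9} 1  {4,5,6,7,8,9} 6
  7 to go: {2,3,4,5,6,7,9} 1  {3,4,5,6,7,8,9} 7
  8 to go: {2,3,4,5,6,7,8,9} 8
  if 0:b drops first: 8 orders

8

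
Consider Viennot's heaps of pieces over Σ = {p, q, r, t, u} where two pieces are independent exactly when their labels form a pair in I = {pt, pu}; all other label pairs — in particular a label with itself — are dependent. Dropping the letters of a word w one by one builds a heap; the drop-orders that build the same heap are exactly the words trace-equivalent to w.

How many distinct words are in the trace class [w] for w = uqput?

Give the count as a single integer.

drop 0:u onto floor
drop 1:q onto {0:u}
drop 2:p onto {1:q}
drop 3:u onto {1:q}
drop 4:t onto {3:u}
ground layer = {0:u}
drop-orders for the pieces not yet dropped (sum over which currently-grounded one goes next):
  1 to go: {2} 1  {4} 1
  2 to go: {2,4} 2  {3,4} 1
  3 to go: {2,3,4} 3
  if 0:u drops first: 3 orders

3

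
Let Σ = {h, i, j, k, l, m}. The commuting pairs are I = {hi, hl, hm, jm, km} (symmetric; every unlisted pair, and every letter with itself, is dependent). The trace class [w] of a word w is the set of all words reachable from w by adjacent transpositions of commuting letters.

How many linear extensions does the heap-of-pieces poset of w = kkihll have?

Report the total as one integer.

piece 0:k — minimal
piece 1:k rests on {0:k}
piece 2:i rests on {1:k}
piece 3:h rests on {1:k}
piece 4:l rests on {2:i}
piece 5:l rests on {4:l}
minimal pieces: {0:k}
ways to finish when only these pieces remain (= sum over removing one remaining piece with nothing left below it):
  1 left: {3}→1  {5}→1
  2 left: {3,5}→2  {4,5}→1
  3 left: {2,4,5}→1  {3,4,5}→3
  4 left: {2,3,4,5}→4
  placing 0:k first → 4 extensions

4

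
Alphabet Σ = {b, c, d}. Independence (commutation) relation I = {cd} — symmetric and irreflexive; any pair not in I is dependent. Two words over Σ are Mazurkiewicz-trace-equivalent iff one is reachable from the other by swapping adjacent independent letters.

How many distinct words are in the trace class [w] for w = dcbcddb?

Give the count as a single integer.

6

0(d) covers ∅
1(c) covers ∅
2(b) covers 0:d, 1:c
3(c) covers 2:b
4(d) covers 2:b
5(d) covers 4:d
6(b) covers 3:c, 5:d
floor of heap: 0:d, 1:c
completions by unplaced set U, small U first (add the entries for U minus each lowest piece of U):
  |U|=1: {6}:1
  |U|=2: {3,6}:1  {5,6}:1
  |U|=3: {3,5,6}:2  {4,5,6}:1
  |U|=4: {3,4,5,6}:3
  |U|=5: {2,3,4,5,6}:3
  start at 0(d): 3
  start at 1(c): 3
sum over floor = 6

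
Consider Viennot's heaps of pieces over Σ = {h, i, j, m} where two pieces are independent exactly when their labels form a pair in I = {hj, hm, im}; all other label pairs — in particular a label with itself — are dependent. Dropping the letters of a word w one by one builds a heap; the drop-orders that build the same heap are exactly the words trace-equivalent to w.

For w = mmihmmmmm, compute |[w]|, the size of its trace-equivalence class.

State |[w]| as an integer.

#0=m has no predecessor
#1=m depends on [0:m]
#2=i has no predecessor
#3=h depends on [2:i]
#4=m depends on [1:m]
#5=m depends on [4:m]
#6=m depends on [5:m]
#7=m depends on [6:m]
#8=m depends on [7:m]
sources: [0:m, 2:i]
N(rest) = Σ N(rest − s) over sources s of rest; N(one piece) = 1:
  size 1 → [3]=1  [8]=1
  size 2 → [2,3]=1  [3,8]=2  [7,8]=1
  size 3 → [2,3,8]=3  [3,7,8]=3  [6,7,8]=1
  size 4 → [2,3,7,8]=6  [3,6,7,8]=4  [5,6,7,8]=1
  size 5 → [2,3,6,7,8]=10  [3,5,6,7,8]=5  [4,5,6,7,8]=1
  size 6 → [1,4,5,6,7,8]=1  [2,3,5,6,7,8]=15  [3,4,5,6,7,8]=6
  size 7 → [0,1,4,5,6,7,8]=1  [1,3,4,5,6,7,8]=7  [2,3,4,5,6,7,8]=21
  first=0(m) contributes 28
  first=2(i) contributes 8
|[w]| = 36

36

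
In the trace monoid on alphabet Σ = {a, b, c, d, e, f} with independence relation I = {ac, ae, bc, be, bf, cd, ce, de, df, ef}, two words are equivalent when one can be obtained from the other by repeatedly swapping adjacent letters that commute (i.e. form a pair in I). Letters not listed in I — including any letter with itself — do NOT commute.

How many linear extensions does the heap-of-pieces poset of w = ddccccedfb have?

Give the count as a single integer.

0(d) covers ∅
1(d) covers 0:d
2(c) covers ∅
3(c) covers 2:c
4(c) covers 3:c
5(c) covers 4:c
6(e) covers ∅
7(d) covers 1:d
8(f) covers 5:c
9(b) covers 7:d
floor of heap: 0:d, 2:c, 6:e
completions by unplaced set U, small U first (add the entries for U minus each lowest piece of U):
  |U|=1: {6}:1  {8}:1  {9}:1
  |U|=2: {5,8}:1  {6,8}:2  {6,9}:2  {7,9}:1  {8,9}:2
  |U|=3: {1,7,9}:1  {4,5,8}:1  {5,6,8}:3  {5,8,9}:3  {6,7,9}:3  {6,8,9}:6  {7,8,9}:3
  |U|=4: {0,1,7,9}:1  {1,6,7,9}:4  {1,7,8,9}:4  {3,4,5,8}:1  {4,5,6,8}:4  {4,5,8,9}:4  {5,6,8,9}:12  {5,7,8,9}:6  {6,7,8,9}:12
  |U|=5: {0,1,6,7,9}:5  {0,1,7,8,9}:5  {1,5,7,8,9}:10  {1,6,7,8,9}:20  {2,3,4,5,8}:1  {3,4,5,6,8}:5  {3,4,5,8,9}:5  {4,5,6,8,9}:20  {4,5,7,8,9}:10  {5,6,7,8,9}:30
  |U|=6: {0,1,5,7,8,9}:15  {0,1,6,7,8,9}:30  {1,4,5,7,8,9}:20  {1,5,6,7,8,9}:60  {2,3,4,5,6,8}:6  {2,3,4,5,8,9}:6  {3,4,5,6,8,9}:30  {3,4,5,7,8,9}:15  {4,5,6,7,8,9}:60
  |U|=7: {0,1,4,5,7,8,9}:35  {0,1,5,6,7,8,9}:105  {1,3,4,5,7,8,9}:35  {1,4,5,6,7,8,9}:140  {2,3,4,5,6,8,9}:42  {2,3,4,5,7,8,9}:21  {3,4,5,6,7,8,9}:105
  |U|=8: {0,1,3,4,5,7,8,9}:70  {0,1,4,5,6,7,8,9}:280  {1,2,3,4,5,7,8,9}:56  {1,3,4,5,6,7,8,9}:280  {2,3,4,5,6,7,8,9}:168
  start at 0(d): 504
  start at 2(c): 630
  start at 6(e): 126
sum over floor = 1260

1260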